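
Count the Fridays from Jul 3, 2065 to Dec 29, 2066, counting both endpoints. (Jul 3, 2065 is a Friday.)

78

Jul 3, 2065 is a Friday; the first Friday on or after it is Jul 3, 2065.
From Jul 3, 2065 to Dec 29, 2066: 181 + 363 = 544 days (rest of 2065, to Dec 29, 2066 in 2066).
544 ÷ 7 = 77 full weeks with remainder 5, so 77 more Fridays after the first → 78.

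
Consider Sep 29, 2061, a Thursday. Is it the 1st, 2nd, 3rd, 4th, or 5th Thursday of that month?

Day 29 falls in week ⌈29/7⌉ of the month.
Days 1–7 hold the 1st Thursday, 8–14 the 2nd, 15–21 the 3rd, 22–28 the 4th, 29–31 the 5th.
29 is in the range for the 5th.

5th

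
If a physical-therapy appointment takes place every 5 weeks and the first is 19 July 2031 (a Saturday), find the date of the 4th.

The 4th occurrence is 3 intervals after the first: 3 × 35 = 105 days after 19 July 2031.
July has 31 days — 12 days to the end of July leaves 93.
August has 31 days (62 left).
September has 30 days (32 left).
October has 31 days (1 left).
1 day into November → 1 November 2031.

1 November 2031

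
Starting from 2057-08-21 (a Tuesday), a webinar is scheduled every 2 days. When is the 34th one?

2057-10-26

The 34th occurrence is 33 intervals after the first: 33 × 2 = 66 days after 2057-08-21.
August has 31 days — 10 days to the end of August leaves 56.
September has 30 days (26 left).
26 days into October → 2057-10-26.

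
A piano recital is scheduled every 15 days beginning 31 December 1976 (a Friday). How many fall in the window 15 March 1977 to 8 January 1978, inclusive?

Occurrences land 15·i days after 31 December 1976 for i = 0, 1, 2, …
15 March 1977 is 74 days after the start; 74 ÷ 15 = 4 remainder 14; since the remainder is 14, round up to i = 5. First occurrence in the window: #6 on 16 March 1977 (5×15 = 75 days in).
8 January 1978 is 373 days after the start; 373 ÷ 15 = 24 remainder 13. Last occurrence in the window: #25 on 26 December 1977.
Occurrences #6 through #25: 20 in total.

20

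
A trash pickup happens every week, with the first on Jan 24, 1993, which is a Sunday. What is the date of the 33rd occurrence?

The 33rd occurrence is 32 intervals after the first: 32 × 7 = 224 days after Jan 24, 1993.
Jan has 31 days — 7 days to the end of Jan leaves 217.
Feb has 28 days (189 left).
Mar has 31 days (158 left).
Apr has 30 days (128 left).
May has 31 days (97 left).
Jun has 30 days (67 left).
Jul has 31 days (36 left).
Aug has 31 days (5 left).
5 days into Sep → Sep 5, 1993.

Sep 5, 1993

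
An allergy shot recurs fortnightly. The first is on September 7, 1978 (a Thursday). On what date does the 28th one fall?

The 28th occurrence is 27 intervals after the first: 27 × 14 = 378 days after September 7, 1978.
September has 30 days — 23 days to the end of September leaves 355.
October has 31 days (324 left).
November has 30 days (294 left).
December has 31 days (263 left).
January has 31 days (232 left).
February has 28 days (204 left).
March has 31 days (173 left).
April has 30 days (143 left).
May has 31 days (112 left).
June has 30 days (82 left).
July has 31 days (51 left).
August has 31 days (20 left).
20 days into September → September 20, 1979.

September 20, 1979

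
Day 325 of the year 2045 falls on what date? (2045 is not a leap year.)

November 21, 2045

January has 31 days (325 − 31 = 294 remain).
February has 28 days (294 − 28 = 266 remain).
March has 31 days (266 − 31 = 235 remain).
April has 30 days (235 − 30 = 205 remain).
May has 31 days (205 − 31 = 174 remain).
June has 30 days (174 − 30 = 144 remain).
July has 31 days (144 − 31 = 113 remain).
August has 31 days (113 − 31 = 82 remain).
September has 30 days (82 − 30 = 52 remain).
October has 31 days (52 − 31 = 21 remain).
21 into November → November 21.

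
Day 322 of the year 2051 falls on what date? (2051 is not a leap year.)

January has 31 days (322 − 31 = 291 remain).
February has 28 days (291 − 28 = 263 remain).
March has 31 days (263 − 31 = 232 remain).
April has 30 days (232 − 30 = 202 remain).
May has 31 days (202 − 31 = 171 remain).
June has 30 days (171 − 30 = 141 remain).
July has 31 days (141 − 31 = 110 remain).
August has 31 days (110 − 31 = 79 remain).
September has 30 days (79 − 30 = 49 remain).
October has 31 days (49 − 31 = 18 remain).
18 into November → November 18.

18 November 2051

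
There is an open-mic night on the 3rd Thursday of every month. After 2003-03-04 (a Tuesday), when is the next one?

2003-03-20

March 2003 starts on a Saturday; its first Thursday is the 6th, so the 3rd Thursday is the 20th — 2003-03-20.
2003-03-20 is after 2003-03-04, so that is the next one.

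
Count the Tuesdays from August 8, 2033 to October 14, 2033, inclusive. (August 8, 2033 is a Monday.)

August 8, 2033 is a Monday; the first Tuesday on or after it is August 9, 2033 (1 day later).
From August 9, 2033 to October 14, 2033: 22 + 30 + 14 = 66 days (rest of August, September, October).
66 ÷ 7 = 9 full weeks with remainder 3, so 9 more Tuesdays after the first → 10.

10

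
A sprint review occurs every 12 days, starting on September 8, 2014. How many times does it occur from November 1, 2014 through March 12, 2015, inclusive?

Occurrences land 12·i days after September 8, 2014 for i = 0, 1, 2, …
November 1, 2014 is 54 days after the start; 54 ÷ 12 = 4 remainder 6; since the remainder is 6, round up to i = 5. First occurrence in the window: #6 on November 7, 2014 (5×12 = 60 days in).
March 12, 2015 is 185 days after the start; 185 ÷ 12 = 15 remainder 5. Last occurrence in the window: #16 on March 7, 2015.
Occurrences #6 through #16: 11 in total.

11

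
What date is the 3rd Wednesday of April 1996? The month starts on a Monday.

17 April 1996

April 1996 begins on a Monday, so the first Wednesday is April 3 (2 days later).
The 3rd Wednesday is 2 weeks later: 3 + 14 = 17.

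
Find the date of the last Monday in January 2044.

The first Monday of January 2044 is January 4.
January 2044 has 31 days. Adding weeks: 4, 11, 18, 25 — the last one ≤ 31 is the 25th.

2044-01-25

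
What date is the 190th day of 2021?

January has 31 days (190 − 31 = 159 remain).
February has 28 days (159 − 28 = 131 remain).
March has 31 days (131 − 31 = 100 remain).
April has 30 days (100 − 30 = 70 remain).
May has 31 days (70 − 31 = 39 remain).
June has 30 days (39 − 30 = 9 remain).
9 into July → July 9.

July 9, 2021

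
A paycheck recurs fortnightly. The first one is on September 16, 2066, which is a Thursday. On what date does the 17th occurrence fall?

The 17th occurrence is 16 intervals after the first: 16 × 14 = 224 days after September 16, 2066.
September has 30 days — 14 days to the end of September leaves 210.
October has 31 days (179 left).
November has 30 days (149 left).
December has 31 days (118 left).
January has 31 days (87 left).
February has 28 days (59 left).
March has 31 days (28 left).
28 days into April → April 28, 2067.

April 28, 2067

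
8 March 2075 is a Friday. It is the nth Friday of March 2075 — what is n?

2nd

Day 8 falls in week ⌈8/7⌉ of the month.
Days 1–7 hold the 1st Friday, 8–14 the 2nd, 15–21 the 3rd, 22–28 the 4th, 29–31 the 5th.
8 is in the range for the 2nd.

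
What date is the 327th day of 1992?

Jan has 31 days (327 − 31 = 296 remain).
Feb has 29 days (296 − 29 = 267 remain).
Mar has 31 days (267 − 31 = 236 remain).
Apr has 30 days (236 − 30 = 206 remain).
May has 31 days (206 − 31 = 175 remain).
Jun has 30 days (175 − 30 = 145 remain).
Jul has 31 days (145 − 31 = 114 remain).
Aug has 31 days (114 − 31 = 83 remain).
Sep has 30 days (83 − 30 = 53 remain).
Oct has 31 days (53 − 31 = 22 remain).
22 into Nov → Nov 22.

Nov 22, 1992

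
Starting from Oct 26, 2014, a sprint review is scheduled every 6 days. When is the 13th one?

The 13th occurrence is 12 intervals after the first: 12 × 6 = 72 days after Oct 26, 2014.
Oct has 31 days — 5 days to the end of Oct leaves 67.
Nov has 30 days (37 left).
Dec has 31 days (6 left).
6 days into Jan → Jan 6, 2015.

Jan 6, 2015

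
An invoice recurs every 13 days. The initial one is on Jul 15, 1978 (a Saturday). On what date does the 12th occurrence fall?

The 12th occurrence is 11 intervals after the first: 11 × 13 = 143 days after Jul 15, 1978.
Jul has 31 days — 16 days to the end of Jul leaves 127.
Aug has 31 days (96 left).
Sep has 30 days (66 left).
Oct has 31 days (35 left).
Nov has 30 days (5 left).
5 days into Dec → Dec 5, 1978.

Dec 5, 1978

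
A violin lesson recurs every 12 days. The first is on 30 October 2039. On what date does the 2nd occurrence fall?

11 November 2039

The 2nd occurrence is 1 interval after the first: 1 × 12 = 12 days after 30 October 2039.
October has 31 days — 1 day to the end of October leaves 11.
11 days into November → 11 November 2039.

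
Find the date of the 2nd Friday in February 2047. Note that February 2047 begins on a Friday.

2047-02-08

February 2047 begins on a Friday, so the first Friday is February 1.
The 2nd Friday is 1 weeks later: 1 + 7 = 8.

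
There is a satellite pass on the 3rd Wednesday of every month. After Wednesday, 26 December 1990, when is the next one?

16 January 1991

December 1990 starts on a Saturday; its first Wednesday is the 5th, so the 3rd Wednesday is the 19th — 19 December 1990.
That is not after 26 December 1990, so look at January 1991.
January 1991 starts on a Tuesday; its first Wednesday is the 2nd, so the 3rd Wednesday is the 16th — 16 January 1991.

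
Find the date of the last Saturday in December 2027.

25 December 2027

December 2027 begins on a Wednesday, so the first Saturday is December 4 (3 days later).
December 2027 has 31 days. Adding weeks: 4, 11, 18, 25 — the last one ≤ 31 is the 25th.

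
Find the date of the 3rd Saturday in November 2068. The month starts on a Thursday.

17 November 2068

November 2068 begins on a Thursday, so the first Saturday is November 3 (2 days later).
The 3rd Saturday is 2 weeks later: 3 + 14 = 17.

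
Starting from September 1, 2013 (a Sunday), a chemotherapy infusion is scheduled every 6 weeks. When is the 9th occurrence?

The 9th occurrence is 8 intervals after the first: 8 × 42 = 336 days after September 1, 2013.
September has 30 days — 29 days to the end of September leaves 307.
October has 31 days (276 left).
November has 30 days (246 left).
December has 31 days (215 left).
January has 31 days (184 left).
February has 28 days (156 left).
March has 31 days (125 left).
April has 30 days (95 left).
May has 31 days (64 left).
June has 30 days (34 left).
July has 31 days (3 left).
3 days into August → August 3, 2014.

August 3, 2014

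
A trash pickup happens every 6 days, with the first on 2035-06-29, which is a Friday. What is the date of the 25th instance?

2035-11-20

The 25th occurrence is 24 intervals after the first: 24 × 6 = 144 days after 2035-06-29.
June has 30 days — 1 day to the end of June leaves 143.
July has 31 days (112 left).
August has 31 days (81 left).
September has 30 days (51 left).
October has 31 days (20 left).
20 days into November → 2035-11-20.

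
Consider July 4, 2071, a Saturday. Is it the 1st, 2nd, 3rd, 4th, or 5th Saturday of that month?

1st

Day 4 falls in week ⌈4/7⌉ of the month.
Days 1–7 hold the 1st Saturday, 8–14 the 2nd, 15–21 the 3rd, 22–28 the 4th, 29–31 the 5th.
4 is in the range for the 1st.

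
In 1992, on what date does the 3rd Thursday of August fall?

August 20, 1992

August 1992 begins on a Saturday, so the first Thursday is August 6 (5 days later).
The 3rd Thursday is 2 weeks later: 6 + 14 = 20.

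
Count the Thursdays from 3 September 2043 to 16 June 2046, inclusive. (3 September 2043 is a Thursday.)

146

3 September 2043 is a Thursday; the first Thursday on or after it is 3 September 2043.
From 3 September 2043 to 16 June 2046: 119 + 366 + 365 + 167 = 1017 days (rest of 2043, 2044, 2045, to 16 June 2046 in 2046).
1017 ÷ 7 = 145 full weeks with remainder 2, so 145 more Thursdays after the first → 146.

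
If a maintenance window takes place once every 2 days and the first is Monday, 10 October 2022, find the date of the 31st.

9 December 2022

The 31st occurrence is 30 intervals after the first: 30 × 2 = 60 days after 10 October 2022.
October has 31 days — 21 days to the end of October leaves 39.
November has 30 days (9 left).
9 days into December → 9 December 2022.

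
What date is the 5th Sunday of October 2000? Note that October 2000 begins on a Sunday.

October 29, 2000

October 2000 begins on a Sunday, so the first Sunday is October 1.
The 5th Sunday is 4 weeks later: 1 + 28 = 29.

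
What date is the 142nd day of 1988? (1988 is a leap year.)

January has 31 days (142 − 31 = 111 remain).
February has 29 days (111 − 29 = 82 remain).
March has 31 days (82 − 31 = 51 remain).
April has 30 days (51 − 30 = 21 remain).
21 into May → May 21.

May 21, 1988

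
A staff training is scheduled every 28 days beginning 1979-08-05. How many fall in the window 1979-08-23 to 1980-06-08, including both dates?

Occurrences land 28·i days after 1979-08-05 for i = 0, 1, 2, …
1979-08-23 is 18 days after the start; 18 ÷ 28 = 0 remainder 18; since the remainder is 18, round up to i = 1. First occurrence in the window: #2 on 1979-09-02 (1×28 = 28 days in).
1980-06-08 is 308 days after the start; 308 ÷ 28 = 11 remainder 0. Last occurrence in the window: #12 on 1980-06-08.
Occurrences #2 through #12: 11 in total.

11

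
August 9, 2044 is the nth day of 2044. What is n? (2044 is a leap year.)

222

Days in months before August: 31 + 29 + 31 + 30 + 31 + 30 + 31 = 213.
Plus 9 days into August → day 222.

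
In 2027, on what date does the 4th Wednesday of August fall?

25 August 2027

August 2027 begins on a Sunday, so the first Wednesday is August 4 (3 days later).
The 4th Wednesday is 3 weeks later: 4 + 21 = 25.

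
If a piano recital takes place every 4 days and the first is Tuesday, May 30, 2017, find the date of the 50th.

The 50th occurrence is 49 intervals after the first: 49 × 4 = 196 days after May 30, 2017.
May has 31 days — 1 day to the end of May leaves 195.
Jun has 30 days (165 left).
Jul has 31 days (134 left).
Aug has 31 days (103 left).
Sep has 30 days (73 left).
Oct has 31 days (42 left).
Nov has 30 days (12 left).
12 days into Dec → Dec 12, 2017.

Dec 12, 2017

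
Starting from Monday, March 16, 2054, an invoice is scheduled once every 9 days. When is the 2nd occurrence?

The 2nd occurrence is 1 interval after the first: 1 × 9 = 9 days after March 16, 2054.
9 days later is March 25, 2054.

March 25, 2054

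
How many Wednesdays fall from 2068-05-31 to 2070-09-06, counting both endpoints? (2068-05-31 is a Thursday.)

2068-05-31 is a Thursday; the first Wednesday on or after it is 2068-06-06 (6 days later).
From 2068-06-06 to 2070-09-06: 208 + 365 + 249 = 822 days (rest of 2068, 2069, to 2070-09-06 in 2070).
822 ÷ 7 = 117 full weeks with remainder 3, so 117 more Wednesdays after the first → 118.

118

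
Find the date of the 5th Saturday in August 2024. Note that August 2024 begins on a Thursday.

August 2024 begins on a Thursday, so the first Saturday is August 3 (2 days later).
The 5th Saturday is 4 weeks later: 3 + 28 = 31.

2024-08-31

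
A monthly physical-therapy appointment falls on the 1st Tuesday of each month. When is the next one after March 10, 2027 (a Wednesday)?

March 2027 starts on a Monday, so its 1st Tuesday is March 2, 2027 (1 day in).
That is not after March 10, 2027, so look at April 2027.
April 2027 starts on a Thursday, so its 1st Tuesday is April 6, 2027 (5 days in).

April 6, 2027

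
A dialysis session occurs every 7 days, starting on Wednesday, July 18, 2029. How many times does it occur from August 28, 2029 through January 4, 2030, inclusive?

19

Occurrences land 7·i days after July 18, 2029 for i = 0, 1, 2, …
August 28, 2029 is 41 days after the start; 41 ÷ 7 = 5 remainder 6; since the remainder is 6, round up to i = 6. First occurrence in the window: #7 on August 29, 2029 (6×7 = 42 days in).
January 4, 2030 is 170 days after the start; 170 ÷ 7 = 24 remainder 2. Last occurrence in the window: #25 on January 2, 2030.
Occurrences #7 through #25: 19 in total.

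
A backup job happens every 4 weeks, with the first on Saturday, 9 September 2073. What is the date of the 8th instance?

The 8th occurrence is 7 intervals after the first: 7 × 28 = 196 days after 9 September 2073.
September has 30 days — 21 days to the end of September leaves 175.
October has 31 days (144 left).
November has 30 days (114 left).
December has 31 days (83 left).
January has 31 days (52 left).
February has 28 days (24 left).
24 days into March → 24 March 2074.

24 March 2074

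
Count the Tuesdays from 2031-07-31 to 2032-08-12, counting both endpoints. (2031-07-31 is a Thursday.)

2031-07-31 is a Thursday; the first Tuesday on or after it is 2031-08-05 (5 days later).
From 2031-08-05 to 2032-08-12: 148 + 225 = 373 days (rest of 2031, to 2032-08-12 in 2032).
373 ÷ 7 = 53 full weeks with remainder 2, so 53 more Tuesdays after the first → 54.

54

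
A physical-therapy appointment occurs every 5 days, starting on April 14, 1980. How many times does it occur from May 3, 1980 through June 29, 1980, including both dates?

Occurrences land 5·i days after April 14, 1980 for i = 0, 1, 2, …
May 3, 1980 is 19 days after the start; 19 ÷ 5 = 3 remainder 4; since the remainder is 4, round up to i = 4. First occurrence in the window: #5 on May 4, 1980 (4×5 = 20 days in).
June 29, 1980 is 76 days after the start; 76 ÷ 5 = 15 remainder 1. Last occurrence in the window: #16 on June 28, 1980.
Occurrences #5 through #16: 12 in total.

12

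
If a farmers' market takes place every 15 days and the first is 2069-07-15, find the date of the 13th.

The 13th occurrence is 12 intervals after the first: 12 × 15 = 180 days after 2069-07-15.
July has 31 days — 16 days to the end of July leaves 164.
August has 31 days (133 left).
September has 30 days (103 left).
October has 31 days (72 left).
November has 30 days (42 left).
December has 31 days (11 left).
11 days into January → 2070-01-11.

2070-01-11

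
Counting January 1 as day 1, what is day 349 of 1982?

Dec 15, 1982

Jan has 31 days (349 − 31 = 318 remain).
Feb has 28 days (318 − 28 = 290 remain).
Mar has 31 days (290 − 31 = 259 remain).
Apr has 30 days (259 − 30 = 229 remain).
May has 31 days (229 − 31 = 198 remain).
Jun has 30 days (198 − 30 = 168 remain).
Jul has 31 days (168 − 31 = 137 remain).
Aug has 31 days (137 − 31 = 106 remain).
Sep has 30 days (106 − 30 = 76 remain).
Oct has 31 days (76 − 31 = 45 remain).
Nov has 30 days (45 − 30 = 15 remain).
15 into Dec → Dec 15.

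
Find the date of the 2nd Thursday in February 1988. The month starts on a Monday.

February 1988 begins on a Monday, so the first Thursday is February 4 (3 days later).
The 2nd Thursday is 1 weeks later: 4 + 7 = 11.

1988-02-11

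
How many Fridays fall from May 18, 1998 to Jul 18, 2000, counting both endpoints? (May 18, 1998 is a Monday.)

May 18, 1998 is a Monday; the first Friday on or after it is May 22, 1998 (4 days later).
From May 22, 1998 to Jul 18, 2000: 223 + 365 + 200 = 788 days (rest of 1998, 1999, to Jul 18, 2000 in 2000).
788 ÷ 7 = 112 full weeks with remainder 4, so 112 more Fridays after the first → 113.

113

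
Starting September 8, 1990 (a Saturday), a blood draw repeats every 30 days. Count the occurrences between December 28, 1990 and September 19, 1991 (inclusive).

Occurrences land 30·i days after September 8, 1990 for i = 0, 1, 2, …
December 28, 1990 is 111 days after the start; 111 ÷ 30 = 3 remainder 21; since the remainder is 21, round up to i = 4. First occurrence in the window: #5 on January 6, 1991 (4×30 = 120 days in).
September 19, 1991 is 376 days after the start; 376 ÷ 30 = 12 remainder 16. Last occurrence in the window: #13 on September 3, 1991.
Occurrences #5 through #13: 9 in total.

9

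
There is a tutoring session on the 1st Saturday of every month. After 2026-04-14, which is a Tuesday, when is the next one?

April 2026 starts on a Wednesday, so its 1st Saturday is 2026-04-04 (3 days in).
That is not after 2026-04-14, so look at May 2026.
May 2026 starts on a Friday, so its 1st Saturday is 2026-05-02 (1 day in).

2026-05-02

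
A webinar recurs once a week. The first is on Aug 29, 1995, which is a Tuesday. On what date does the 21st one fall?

The 21st occurrence is 20 intervals after the first: 20 × 7 = 140 days after Aug 29, 1995.
Aug has 31 days — 2 days to the end of Aug leaves 138.
Sep has 30 days (108 left).
Oct has 31 days (77 left).
Nov has 30 days (47 left).
Dec has 31 days (16 left).
16 days into Jan → Jan 16, 1996.

Jan 16, 1996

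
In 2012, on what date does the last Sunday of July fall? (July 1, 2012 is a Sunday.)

July 2012 begins on a Sunday, so the first Sunday is July 1.
July 2012 has 31 days. Adding weeks: 1, 8, 15, 22, 29 — the last one ≤ 31 is the 29th.

July 29, 2012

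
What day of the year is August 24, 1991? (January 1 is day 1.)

Days in months before August: 31 + 28 + 31 + 30 + 31 + 30 + 31 = 212.
Plus 24 days into August → day 236.

236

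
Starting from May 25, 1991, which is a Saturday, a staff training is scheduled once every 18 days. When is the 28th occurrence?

The 28th occurrence is 27 intervals after the first: 27 × 18 = 486 days after May 25, 1991.
May has 31 days — 6 days to the end of May leaves 480.
From end of May to end of 1991 is 214 days (266 left).
Jan has 31 days (235 left).
Feb has 29 days (206 left).
Mar has 31 days (175 left).
Apr has 30 days (145 left).
May has 31 days (114 left).
Jun has 30 days (84 left).
Jul has 31 days (53 left).
Aug has 31 days (22 left).
22 days into Sep → Sep 22, 1992.

Sep 22, 1992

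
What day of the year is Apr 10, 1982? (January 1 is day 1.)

100

Days in months before Apr: 31 + 28 + 31 = 90.
Plus 10 days into Apr → day 100.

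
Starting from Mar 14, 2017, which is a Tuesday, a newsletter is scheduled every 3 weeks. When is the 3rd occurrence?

The 3rd occurrence is 2 intervals after the first: 2 × 21 = 42 days after Mar 14, 2017.
Mar has 31 days — 17 days to the end of Mar leaves 25.
25 days into Apr → Apr 25, 2017.

Apr 25, 2017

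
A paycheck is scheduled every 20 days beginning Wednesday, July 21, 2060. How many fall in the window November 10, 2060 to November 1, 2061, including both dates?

18

Occurrences land 20·i days after July 21, 2060 for i = 0, 1, 2, …
November 10, 2060 is 112 days after the start; 112 ÷ 20 = 5 remainder 12; since the remainder is 12, round up to i = 6. First occurrence in the window: #7 on November 18, 2060 (6×20 = 120 days in).
November 1, 2061 is 468 days after the start; 468 ÷ 20 = 23 remainder 8. Last occurrence in the window: #24 on October 24, 2061.
Occurrences #7 through #24: 18 in total.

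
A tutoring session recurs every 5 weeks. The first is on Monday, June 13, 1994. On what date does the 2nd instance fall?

July 18, 1994

The 2nd occurrence is 1 interval after the first: 1 × 35 = 35 days after June 13, 1994.
June has 30 days — 17 days to the end of June leaves 18.
18 days into July → July 18, 1994.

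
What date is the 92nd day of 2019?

April 2, 2019

January has 31 days (92 − 31 = 61 remain).
February has 28 days (61 − 28 = 33 remain).
March has 31 days (33 − 31 = 2 remain).
2 into April → April 2.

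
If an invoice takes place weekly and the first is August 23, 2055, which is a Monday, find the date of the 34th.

April 10, 2056

The 34th occurrence is 33 intervals after the first: 33 × 7 = 231 days after August 23, 2055.
August has 31 days — 8 days to the end of August leaves 223.
September has 30 days (193 left).
October has 31 days (162 left).
November has 30 days (132 left).
December has 31 days (101 left).
January has 31 days (70 left).
February has 29 days (41 left).
March has 31 days (10 left).
10 days into April → April 10, 2056.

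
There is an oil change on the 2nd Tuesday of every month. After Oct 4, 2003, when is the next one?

Oct 14, 2003

Oct 2003 starts on a Wednesday; its first Tuesday is the 7th, so the 2nd Tuesday is the 14th — Oct 14, 2003.
Oct 14, 2003 is after Oct 4, 2003, so that is the next one.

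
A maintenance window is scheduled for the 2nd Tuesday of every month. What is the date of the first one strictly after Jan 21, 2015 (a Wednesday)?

Jan 2015 starts on a Thursday; its first Tuesday is the 6th, so the 2nd Tuesday is the 13th — Jan 13, 2015.
That is not after Jan 21, 2015, so look at Feb 2015.
Feb 2015 starts on a Sunday; its first Tuesday is the 3rd, so the 2nd Tuesday is the 10th — Feb 10, 2015.

Feb 10, 2015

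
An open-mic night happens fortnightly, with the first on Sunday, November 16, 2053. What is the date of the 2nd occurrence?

The 2nd occurrence is 1 interval after the first: 1 × 14 = 14 days after November 16, 2053.
14 days later is November 30, 2053.

November 30, 2053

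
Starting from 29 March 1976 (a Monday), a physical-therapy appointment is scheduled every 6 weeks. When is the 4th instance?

The 4th occurrence is 3 intervals after the first: 3 × 42 = 126 days after 29 March 1976.
March has 31 days — 2 days to the end of March leaves 124.
April has 30 days (94 left).
May has 31 days (63 left).
June has 30 days (33 left).
July has 31 days (2 left).
2 days into August → 2 August 1976.

2 August 1976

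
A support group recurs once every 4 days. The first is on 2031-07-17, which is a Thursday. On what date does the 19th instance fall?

The 19th occurrence is 18 intervals after the first: 18 × 4 = 72 days after 2031-07-17.
July has 31 days — 14 days to the end of July leaves 58.
August has 31 days (27 left).
27 days into September → 2031-09-27.

2031-09-27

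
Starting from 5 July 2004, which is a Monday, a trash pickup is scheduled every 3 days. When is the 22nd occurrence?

6 September 2004

The 22nd occurrence is 21 intervals after the first: 21 × 3 = 63 days after 5 July 2004.
July has 31 days — 26 days to the end of July leaves 37.
August has 31 days (6 left).
6 days into September → 6 September 2004.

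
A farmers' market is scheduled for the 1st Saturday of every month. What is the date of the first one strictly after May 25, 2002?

May 2002 starts on a Wednesday, so its 1st Saturday is May 4, 2002 (3 days in).
That is not after May 25, 2002, so look at Jun 2002.
Jun 2002 starts on a Saturday, so its 1st Saturday is Jun 1, 2002.

Jun 1, 2002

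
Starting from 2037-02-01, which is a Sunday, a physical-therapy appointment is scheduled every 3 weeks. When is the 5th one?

2037-04-26

The 5th occurrence is 4 intervals after the first: 4 × 21 = 84 days after 2037-02-01.
February has 28 days — 27 days to the end of February leaves 57.
March has 31 days (26 left).
26 days into April → 2037-04-26.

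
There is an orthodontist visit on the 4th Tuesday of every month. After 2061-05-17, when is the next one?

2061-05-24

May 2061 starts on a Sunday; its first Tuesday is the 3rd, so the 4th Tuesday is the 24th — 2061-05-24.
2061-05-24 is after 2061-05-17, so that is the next one.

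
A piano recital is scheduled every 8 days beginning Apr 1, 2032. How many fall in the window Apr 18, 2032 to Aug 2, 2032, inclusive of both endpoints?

Occurrences land 8·i days after Apr 1, 2032 for i = 0, 1, 2, …
Apr 18, 2032 is 17 days after the start; 17 ÷ 8 = 2 remainder 1; since the remainder is 1, round up to i = 3. First occurrence in the window: #4 on Apr 25, 2032 (3×8 = 24 days in).
Aug 2, 2032 is 123 days after the start; 123 ÷ 8 = 15 remainder 3. Last occurrence in the window: #16 on Jul 30, 2032.
Occurrences #4 through #16: 13 in total.

13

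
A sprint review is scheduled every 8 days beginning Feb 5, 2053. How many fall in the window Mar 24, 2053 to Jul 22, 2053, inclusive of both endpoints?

15

Occurrences land 8·i days after Feb 5, 2053 for i = 0, 1, 2, …
Mar 24, 2053 is 47 days after the start; 47 ÷ 8 = 5 remainder 7; since the remainder is 7, round up to i = 6. First occurrence in the window: #7 on Mar 25, 2053 (6×8 = 48 days in).
Jul 22, 2053 is 167 days after the start; 167 ÷ 8 = 20 remainder 7. Last occurrence in the window: #21 on Jul 15, 2053.
Occurrences #7 through #21: 15 in total.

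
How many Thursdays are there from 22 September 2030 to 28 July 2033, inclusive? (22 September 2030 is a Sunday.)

22 September 2030 is a Sunday; the first Thursday on or after it is 26 September 2030 (4 days later).
From 26 September 2030 to 28 July 2033: 96 + 365 + 366 + 209 = 1036 days (rest of 2030, 2031, 2032, to 28 July 2033 in 2033).
1036 ÷ 7 = 148 full weeks with remainder 0, so 148 more Thursdays after the first → 149.

149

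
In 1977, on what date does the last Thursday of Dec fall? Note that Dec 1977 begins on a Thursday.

Dec 1977 begins on a Thursday, so the first Thursday is Dec 1.
Dec 1977 has 31 days. Adding weeks: 1, 8, 15, 22, 29 — the last one ≤ 31 is the 29th.

Dec 29, 1977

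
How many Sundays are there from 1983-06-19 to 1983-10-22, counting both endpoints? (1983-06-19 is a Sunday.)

1983-06-19 is a Sunday; the first Sunday on or after it is 1983-06-19.
From 1983-06-19 to 1983-10-22: 11 + 31 + 31 + 30 + 22 = 125 days (rest of June, July, August, September, October).
125 ÷ 7 = 17 full weeks with remainder 6, so 17 more Sundays after the first → 18.

18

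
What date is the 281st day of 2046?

2046-10-08

January has 31 days (281 − 31 = 250 remain).
February has 28 days (250 − 28 = 222 remain).
March has 31 days (222 − 31 = 191 remain).
April has 30 days (191 − 30 = 161 remain).
May has 31 days (161 − 31 = 130 remain).
June has 30 days (130 − 30 = 100 remain).
July has 31 days (100 − 31 = 69 remain).
August has 31 days (69 − 31 = 38 remain).
September has 30 days (38 − 30 = 8 remain).
8 into October → October 8.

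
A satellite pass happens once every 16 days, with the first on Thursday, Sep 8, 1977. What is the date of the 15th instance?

The 15th occurrence is 14 intervals after the first: 14 × 16 = 224 days after Sep 8, 1977.
Sep has 30 days — 22 days to the end of Sep leaves 202.
Oct has 31 days (171 left).
Nov has 30 days (141 left).
Dec has 31 days (110 left).
Jan has 31 days (79 left).
Feb has 28 days (51 left).
Mar has 31 days (20 left).
20 days into Apr → Apr 20, 1978.

Apr 20, 1978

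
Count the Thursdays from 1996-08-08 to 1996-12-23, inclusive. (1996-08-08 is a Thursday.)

20

1996-08-08 is a Thursday; the first Thursday on or after it is 1996-08-08.
From 1996-08-08 to 1996-12-23: 23 + 30 + 31 + 30 + 23 = 137 days (rest of August, September, October, November, December).
137 ÷ 7 = 19 full weeks with remainder 4, so 19 more Thursdays after the first → 20.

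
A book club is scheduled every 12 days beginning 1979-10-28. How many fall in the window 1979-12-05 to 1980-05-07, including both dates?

13

Occurrences land 12·i days after 1979-10-28 for i = 0, 1, 2, …
1979-12-05 is 38 days after the start; 38 ÷ 12 = 3 remainder 2; since the remainder is 2, round up to i = 4. First occurrence in the window: #5 on 1979-12-15 (4×12 = 48 days in).
1980-05-07 is 192 days after the start; 192 ÷ 12 = 16 remainder 0. Last occurrence in the window: #17 on 1980-05-07.
Occurrences #5 through #17: 13 in total.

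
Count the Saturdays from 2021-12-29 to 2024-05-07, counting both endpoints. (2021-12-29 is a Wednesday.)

123

2021-12-29 is a Wednesday; the first Saturday on or after it is 2022-01-01 (3 days later).
From 2022-01-01 to 2024-05-07: 364 + 365 + 128 = 857 days (rest of 2022, 2023, to 2024-05-07 in 2024).
857 ÷ 7 = 122 full weeks with remainder 3, so 122 more Saturdays after the first → 123.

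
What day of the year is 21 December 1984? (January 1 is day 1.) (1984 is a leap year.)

356

Days in months before December: 31 + 29 + 31 + 30 + 31 + 30 + 31 + 31 + 30 + 31 + 30 = 335.
Plus 21 days into December → day 356.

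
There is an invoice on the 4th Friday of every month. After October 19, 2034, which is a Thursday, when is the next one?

October 27, 2034

October 2034 starts on a Sunday; its first Friday is the 6th, so the 4th Friday is the 27th — October 27, 2034.
October 27, 2034 is after October 19, 2034, so that is the next one.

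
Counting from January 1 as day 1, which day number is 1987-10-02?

275

Days in months before October: 31 + 28 + 31 + 30 + 31 + 30 + 31 + 31 + 30 = 273.
Plus 2 days into October → day 275.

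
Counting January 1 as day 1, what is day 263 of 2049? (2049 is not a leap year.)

Sep 20, 2049

Jan has 31 days (263 − 31 = 232 remain).
Feb has 28 days (232 − 28 = 204 remain).
Mar has 31 days (204 − 31 = 173 remain).
Apr has 30 days (173 − 30 = 143 remain).
May has 31 days (143 − 31 = 112 remain).
Jun has 30 days (112 − 30 = 82 remain).
Jul has 31 days (82 − 31 = 51 remain).
Aug has 31 days (51 − 31 = 20 remain).
20 into Sep → Sep 20.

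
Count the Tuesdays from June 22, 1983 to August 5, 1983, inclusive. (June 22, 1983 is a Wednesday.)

6

June 22, 1983 is a Wednesday; the first Tuesday on or after it is June 28, 1983 (6 days later).
From June 28, 1983 to August 5, 1983: 2 + 31 + 5 = 38 days (rest of June, July, August).
38 ÷ 7 = 5 full weeks with remainder 3, so 5 more Tuesdays after the first → 6.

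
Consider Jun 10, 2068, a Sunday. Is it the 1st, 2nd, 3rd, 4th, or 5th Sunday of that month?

2nd

Day 10 falls in week ⌈10/7⌉ of the month.
Days 1–7 hold the 1st Sunday, 8–14 the 2nd, 15–21 the 3rd, 22–28 the 4th, 29–31 the 5th.
10 is in the range for the 2nd.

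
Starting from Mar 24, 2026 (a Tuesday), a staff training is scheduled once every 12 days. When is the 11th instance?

The 11th occurrence is 10 intervals after the first: 10 × 12 = 120 days after Mar 24, 2026.
Mar has 31 days — 7 days to the end of Mar leaves 113.
Apr has 30 days (83 left).
May has 31 days (52 left).
Jun has 30 days (22 left).
22 days into Jul → Jul 22, 2026.

Jul 22, 2026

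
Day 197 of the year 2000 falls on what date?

Jul 15, 2000

Jan has 31 days (197 − 31 = 166 remain).
Feb has 29 days (166 − 29 = 137 remain).
Mar has 31 days (137 − 31 = 106 remain).
Apr has 30 days (106 − 30 = 76 remain).
May has 31 days (76 − 31 = 45 remain).
Jun has 30 days (45 − 30 = 15 remain).
15 into Jul → Jul 15.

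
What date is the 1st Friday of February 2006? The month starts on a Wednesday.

February 2006 begins on a Wednesday, so the first Friday is February 3 (2 days later).

3 February 2006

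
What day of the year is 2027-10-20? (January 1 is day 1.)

293

Days in months before October: 31 + 28 + 31 + 30 + 31 + 30 + 31 + 31 + 30 = 273.
Plus 20 days into October → day 293.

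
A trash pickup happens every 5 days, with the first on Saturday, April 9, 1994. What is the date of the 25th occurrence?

The 25th occurrence is 24 intervals after the first: 24 × 5 = 120 days after April 9, 1994.
April has 30 days — 21 days to the end of April leaves 99.
May has 31 days (68 left).
June has 30 days (38 left).
July has 31 days (7 left).
7 days into August → August 7, 1994.

August 7, 1994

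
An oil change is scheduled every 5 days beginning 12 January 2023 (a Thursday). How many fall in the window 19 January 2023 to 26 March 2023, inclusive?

Occurrences land 5·i days after 12 January 2023 for i = 0, 1, 2, …
19 January 2023 is 7 days after the start; 7 ÷ 5 = 1 remainder 2; since the remainder is 2, round up to i = 2. First occurrence in the window: #3 on 22 January 2023 (2×5 = 10 days in).
26 March 2023 is 73 days after the start; 73 ÷ 5 = 14 remainder 3. Last occurrence in the window: #15 on 23 March 2023.
Occurrences #3 through #15: 13 in total.

13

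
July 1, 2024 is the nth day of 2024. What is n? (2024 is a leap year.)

Days in months before July: 31 + 29 + 31 + 30 + 31 + 30 = 182.
Plus 1 day into July → day 183.

183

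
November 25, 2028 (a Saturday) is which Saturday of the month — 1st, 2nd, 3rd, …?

4th

Day 25 falls in week ⌈25/7⌉ of the month.
Days 1–7 hold the 1st Saturday, 8–14 the 2nd, 15–21 the 3rd, 22–28 the 4th, 29–31 the 5th.
25 is in the range for the 4th.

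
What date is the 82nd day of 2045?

Jan has 31 days (82 − 31 = 51 remain).
Feb has 28 days (51 − 28 = 23 remain).
23 into Mar → Mar 23.

Mar 23, 2045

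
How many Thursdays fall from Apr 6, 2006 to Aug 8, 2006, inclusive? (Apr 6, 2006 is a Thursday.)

Apr 6, 2006 is a Thursday; the first Thursday on or after it is Apr 6, 2006.
From Apr 6, 2006 to Aug 8, 2006: 24 + 31 + 30 + 31 + 8 = 124 days (rest of Apr, May, Jun, Jul, Aug).
124 ÷ 7 = 17 full weeks with remainder 5, so 17 more Thursdays after the first → 18.

18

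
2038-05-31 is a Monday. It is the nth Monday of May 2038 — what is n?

Day 31 falls in week ⌈31/7⌉ of the month.
Days 1–7 hold the 1st Monday, 8–14 the 2nd, 15–21 the 3rd, 22–28 the 4th, 29–31 the 5th.
31 is in the range for the 5th.

5th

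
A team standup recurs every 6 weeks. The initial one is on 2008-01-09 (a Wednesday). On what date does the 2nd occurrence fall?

2008-02-20

The 2nd occurrence is 1 interval after the first: 1 × 42 = 42 days after 2008-01-09.
January has 31 days — 22 days to the end of January leaves 20.
20 days into February → 2008-02-20.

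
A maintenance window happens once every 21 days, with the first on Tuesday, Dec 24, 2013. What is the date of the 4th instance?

Feb 25, 2014

The 4th occurrence is 3 intervals after the first: 3 × 21 = 63 days after Dec 24, 2013.
Dec has 31 days — 7 days to the end of Dec leaves 56.
Jan has 31 days (25 left).
25 days into Feb → Feb 25, 2014.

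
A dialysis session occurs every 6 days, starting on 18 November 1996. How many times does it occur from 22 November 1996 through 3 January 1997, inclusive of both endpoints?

Occurrences land 6·i days after 18 November 1996 for i = 0, 1, 2, …
22 November 1996 is 4 days after the start; 4 ÷ 6 = 0 remainder 4; since the remainder is 4, round up to i = 1. First occurrence in the window: #2 on 24 November 1996 (1×6 = 6 days in).
3 January 1997 is 46 days after the start; 46 ÷ 6 = 7 remainder 4. Last occurrence in the window: #8 on 30 December 1996.
Occurrences #2 through #8: 7 in total.

7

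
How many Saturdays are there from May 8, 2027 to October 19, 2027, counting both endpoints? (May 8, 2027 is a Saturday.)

May 8, 2027 is a Saturday; the first Saturday on or after it is May 8, 2027.
From May 8, 2027 to October 19, 2027: 23 + 30 + 31 + 31 + 30 + 19 = 164 days (rest of May, June, July, August, September, October).
164 ÷ 7 = 23 full weeks with remainder 3, so 23 more Saturdays after the first → 24.

24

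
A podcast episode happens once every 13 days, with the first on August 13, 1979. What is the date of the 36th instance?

November 10, 1980

The 36th occurrence is 35 intervals after the first: 35 × 13 = 455 days after August 13, 1979.
August has 31 days — 18 days to the end of August leaves 437.
From end of August to end of 1979 is 122 days (315 left).
January has 31 days (284 left).
February has 29 days (255 left).
March has 31 days (224 left).
April has 30 days (194 left).
May has 31 days (163 left).
June has 30 days (133 left).
July has 31 days (102 left).
August has 31 days (71 left).
September has 30 days (41 left).
October has 31 days (10 left).
10 days into November → November 10, 1980.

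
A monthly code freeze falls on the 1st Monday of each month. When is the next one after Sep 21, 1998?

Sep 1998 starts on a Tuesday, so its 1st Monday is Sep 7, 1998 (6 days in).
That is not after Sep 21, 1998, so look at Oct 1998.
Oct 1998 starts on a Thursday, so its 1st Monday is Oct 5, 1998 (4 days in).

Oct 5, 1998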